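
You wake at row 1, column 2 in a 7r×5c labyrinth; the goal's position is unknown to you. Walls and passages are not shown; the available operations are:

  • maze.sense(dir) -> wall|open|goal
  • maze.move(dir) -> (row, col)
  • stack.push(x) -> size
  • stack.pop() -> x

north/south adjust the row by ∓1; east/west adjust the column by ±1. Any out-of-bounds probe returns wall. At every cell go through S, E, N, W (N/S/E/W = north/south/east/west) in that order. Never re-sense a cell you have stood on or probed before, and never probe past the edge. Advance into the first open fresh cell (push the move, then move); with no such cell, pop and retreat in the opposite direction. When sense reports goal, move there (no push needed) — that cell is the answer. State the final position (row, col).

Act: sense[south]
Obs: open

Act: push[south]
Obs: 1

Act: move[south]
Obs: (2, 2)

Act: sense[south]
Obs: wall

Act: sense[east]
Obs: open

Act: push[east]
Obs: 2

Act: move[east]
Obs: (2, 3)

Act: sense[south]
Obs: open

Act: push[south]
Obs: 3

Act: move[south]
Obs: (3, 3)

Act: sense[south]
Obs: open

Act: push[south]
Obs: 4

Act: move[south]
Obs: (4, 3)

Act: sense[south]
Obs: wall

Act: sense[east]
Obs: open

Act: push[east]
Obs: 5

Act: move[east]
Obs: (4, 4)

Act: sense[south]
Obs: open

Act: push[south]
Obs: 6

Act: move[south]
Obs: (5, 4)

Act: sense[south]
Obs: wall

Act: pop[]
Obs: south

Act: move[north]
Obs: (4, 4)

Act: sense[north]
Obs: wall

Act: pop[]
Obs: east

Act: move[west]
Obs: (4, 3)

Act: sense[west]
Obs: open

Act: push[west]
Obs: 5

Act: move[west]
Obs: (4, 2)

Act: sense[south]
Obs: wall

Act: sense[west]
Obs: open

Act: push[west]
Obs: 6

Act: move[west]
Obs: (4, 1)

Act: sense[south]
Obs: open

Act: push[south]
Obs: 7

Act: move[south]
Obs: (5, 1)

Act: sense[south]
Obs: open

Act: push[south]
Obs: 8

Act: move[south]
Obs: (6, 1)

Act: sense[east]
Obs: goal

Act: move[east]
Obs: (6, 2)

Answer: (6, 2)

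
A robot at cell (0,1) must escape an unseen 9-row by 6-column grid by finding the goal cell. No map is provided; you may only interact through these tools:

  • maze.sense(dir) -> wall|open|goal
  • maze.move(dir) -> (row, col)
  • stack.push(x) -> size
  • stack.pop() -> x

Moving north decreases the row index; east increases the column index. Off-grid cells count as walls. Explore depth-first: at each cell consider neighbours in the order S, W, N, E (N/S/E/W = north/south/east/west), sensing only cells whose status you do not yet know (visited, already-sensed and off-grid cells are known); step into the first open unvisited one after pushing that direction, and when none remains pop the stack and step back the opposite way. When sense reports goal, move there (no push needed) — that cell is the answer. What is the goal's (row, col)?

-> sense(dir: south)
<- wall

-> sense(dir: west)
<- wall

-> sense(dir: east)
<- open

-> push(x: east)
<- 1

-> move(dir: east)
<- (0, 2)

-> sense(dir: south)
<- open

-> push(x: south)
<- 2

-> move(dir: south)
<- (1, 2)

-> sense(dir: south)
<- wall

-> sense(dir: east)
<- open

-> push(x: east)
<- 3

-> move(dir: east)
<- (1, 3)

-> sense(dir: south)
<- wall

-> sense(dir: north)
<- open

-> push(x: north)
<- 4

-> move(dir: north)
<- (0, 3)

-> sense(dir: east)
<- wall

-> pop()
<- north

-> move(dir: south)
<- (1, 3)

-> sense(dir: east)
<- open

-> push(x: east)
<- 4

-> move(dir: east)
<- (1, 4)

-> sense(dir: south)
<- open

-> push(x: south)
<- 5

-> move(dir: south)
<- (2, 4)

-> sense(dir: south)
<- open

-> push(x: south)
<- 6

-> move(dir: south)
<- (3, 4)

-> sense(dir: south)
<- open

-> push(x: south)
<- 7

-> move(dir: south)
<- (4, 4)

-> sense(dir: south)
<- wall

-> sense(dir: west)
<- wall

-> sense(dir: east)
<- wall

-> pop()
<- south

-> move(dir: north)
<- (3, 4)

-> sense(dir: west)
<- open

-> push(x: west)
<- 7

-> move(dir: west)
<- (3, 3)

-> sense(dir: west)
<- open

-> push(x: west)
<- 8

-> move(dir: west)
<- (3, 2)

-> sense(dir: south)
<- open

-> push(x: south)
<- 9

-> move(dir: south)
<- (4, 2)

-> sense(dir: south)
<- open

-> push(x: south)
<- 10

-> move(dir: south)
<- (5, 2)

-> sense(dir: south)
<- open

-> push(x: south)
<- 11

-> move(dir: south)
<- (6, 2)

-> sense(dir: south)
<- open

-> push(x: south)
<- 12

-> move(dir: south)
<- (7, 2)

-> sense(dir: south)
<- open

-> push(x: south)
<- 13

-> move(dir: south)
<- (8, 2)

-> sense(dir: west)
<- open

-> push(x: west)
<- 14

-> move(dir: west)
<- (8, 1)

-> sense(dir: west)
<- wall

-> sense(dir: north)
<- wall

-> pop()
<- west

-> move(dir: east)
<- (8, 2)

-> sense(dir: east)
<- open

-> push(x: east)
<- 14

-> move(dir: east)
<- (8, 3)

-> sense(dir: north)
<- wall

-> sense(dir: east)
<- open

-> push(x: east)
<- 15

-> move(dir: east)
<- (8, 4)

-> sense(dir: north)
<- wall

-> sense(dir: east)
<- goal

-> move(dir: east)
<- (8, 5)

Answer: (8, 5)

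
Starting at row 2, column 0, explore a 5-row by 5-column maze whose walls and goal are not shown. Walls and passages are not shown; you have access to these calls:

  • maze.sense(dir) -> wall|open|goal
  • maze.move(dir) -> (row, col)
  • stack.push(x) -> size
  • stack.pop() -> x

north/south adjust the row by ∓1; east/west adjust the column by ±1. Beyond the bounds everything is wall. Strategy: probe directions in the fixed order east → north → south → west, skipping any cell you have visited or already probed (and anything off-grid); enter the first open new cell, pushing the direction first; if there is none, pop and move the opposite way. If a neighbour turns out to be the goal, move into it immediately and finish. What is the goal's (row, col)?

# 1. maze.sense(dir=east) ~> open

# 2. stack.push(x=east) ~> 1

# 3. maze.move(dir=east) ~> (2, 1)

# 4. maze.sense(dir=east) ~> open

# 5. stack.push(x=east) ~> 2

# 6. maze.move(dir=east) ~> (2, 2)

# 7. maze.sense(dir=east) ~> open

# 8. stack.push(x=east) ~> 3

# 9. maze.move(dir=east) ~> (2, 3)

# 10. maze.sense(dir=east) ~> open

# 11. stack.push(x=east) ~> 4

# 12. maze.move(dir=east) ~> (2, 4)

# 13. maze.sense(dir=north) ~> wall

# 14. maze.sense(dir=south) ~> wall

# 15. stack.pop() ~> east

# 16. maze.move(dir=west) ~> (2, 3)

# 17. maze.sense(dir=north) ~> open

# 18. stack.push(x=north) ~> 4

# 19. maze.move(dir=north) ~> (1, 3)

# 20. maze.sense(dir=north) ~> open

# 21. stack.push(x=north) ~> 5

# 22. maze.move(dir=north) ~> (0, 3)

# 23. maze.sense(dir=east) ~> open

# 24. stack.push(x=east) ~> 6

# 25. maze.move(dir=east) ~> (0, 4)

# 26. stack.pop() ~> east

# 27. maze.move(dir=west) ~> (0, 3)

# 28. maze.sense(dir=west) ~> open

# 29. stack.push(x=west) ~> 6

# 30. maze.move(dir=west) ~> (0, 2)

# 31. maze.sense(dir=south) ~> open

# 32. stack.push(x=south) ~> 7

# 33. maze.move(dir=south) ~> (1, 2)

# 34. maze.sense(dir=west) ~> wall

# 35. stack.pop() ~> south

# 36. maze.move(dir=north) ~> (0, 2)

# 37. maze.sense(dir=west) ~> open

# 38. stack.push(x=west) ~> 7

# 39. maze.move(dir=west) ~> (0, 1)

# 40. maze.sense(dir=west) ~> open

# 41. stack.push(x=west) ~> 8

# 42. maze.move(dir=west) ~> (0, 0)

# 43. maze.sense(dir=south) ~> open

# 44. stack.push(x=south) ~> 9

# 45. maze.move(dir=south) ~> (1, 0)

# 46. stack.pop() ~> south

# 47. maze.move(dir=north) ~> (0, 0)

# 48. stack.pop() ~> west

# 49. maze.move(dir=east) ~> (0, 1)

# 50. stack.pop() ~> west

# 51. maze.move(dir=east) ~> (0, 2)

# 52. stack.pop() ~> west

# 53. maze.move(dir=east) ~> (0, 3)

# 54. stack.pop() ~> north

# 55. maze.move(dir=south) ~> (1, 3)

# 56. stack.pop() ~> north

# 57. maze.move(dir=south) ~> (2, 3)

# 58. maze.sense(dir=south) ~> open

# 59. stack.push(x=south) ~> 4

# 60. maze.move(dir=south) ~> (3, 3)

# 61. maze.sense(dir=south) ~> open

# 62. stack.push(x=south) ~> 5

# 63. maze.move(dir=south) ~> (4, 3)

# 64. maze.sense(dir=east) ~> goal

# 65. maze.move(dir=east) ~> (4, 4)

Answer: (4, 4)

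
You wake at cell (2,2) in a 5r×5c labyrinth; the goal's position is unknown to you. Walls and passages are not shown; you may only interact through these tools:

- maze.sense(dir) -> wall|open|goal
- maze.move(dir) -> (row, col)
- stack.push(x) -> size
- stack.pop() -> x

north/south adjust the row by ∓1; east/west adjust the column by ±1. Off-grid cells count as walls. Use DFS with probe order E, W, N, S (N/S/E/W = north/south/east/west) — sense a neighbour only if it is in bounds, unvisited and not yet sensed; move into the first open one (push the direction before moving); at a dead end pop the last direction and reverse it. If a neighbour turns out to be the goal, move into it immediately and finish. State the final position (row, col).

[in] sense east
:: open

[in] push east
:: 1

[in] move east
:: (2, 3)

[in] sense east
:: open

[in] push east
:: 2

[in] move east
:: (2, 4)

[in] sense north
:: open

[in] push north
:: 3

[in] move north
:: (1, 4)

[in] sense west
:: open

[in] push west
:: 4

[in] move west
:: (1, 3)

[in] sense west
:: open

[in] push west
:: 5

[in] move west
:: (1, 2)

[in] sense west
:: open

[in] push west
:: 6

[in] move west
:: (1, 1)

[in] sense west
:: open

[in] push west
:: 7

[in] move west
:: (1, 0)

[in] sense north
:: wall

[in] sense south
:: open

[in] push south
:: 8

[in] move south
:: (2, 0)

[in] sense east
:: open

[in] push east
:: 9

[in] move east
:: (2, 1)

[in] sense south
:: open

[in] push south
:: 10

[in] move south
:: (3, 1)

[in] sense east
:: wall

[in] sense west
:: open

[in] push west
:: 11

[in] move west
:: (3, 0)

[in] sense south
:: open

[in] push south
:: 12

[in] move south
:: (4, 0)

[in] sense east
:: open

[in] push east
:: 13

[in] move east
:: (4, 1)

[in] sense east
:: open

[in] push east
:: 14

[in] move east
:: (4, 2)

[in] sense east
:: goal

[in] move east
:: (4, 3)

Answer: (4, 3)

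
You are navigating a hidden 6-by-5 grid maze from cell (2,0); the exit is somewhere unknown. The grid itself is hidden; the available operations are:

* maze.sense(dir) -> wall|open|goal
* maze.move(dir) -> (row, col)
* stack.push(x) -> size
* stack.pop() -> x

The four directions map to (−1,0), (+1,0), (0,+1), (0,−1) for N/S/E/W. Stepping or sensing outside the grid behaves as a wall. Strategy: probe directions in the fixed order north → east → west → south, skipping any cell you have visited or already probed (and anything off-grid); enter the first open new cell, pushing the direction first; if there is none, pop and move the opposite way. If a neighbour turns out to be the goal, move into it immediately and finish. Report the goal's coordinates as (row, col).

·→ maze.sense(dir='north')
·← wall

·→ maze.sense(dir='east')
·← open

·→ stack.push(x='east')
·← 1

·→ maze.move(dir='east')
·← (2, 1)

·→ maze.sense(dir='north')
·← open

·→ stack.push(x='north')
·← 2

·→ maze.move(dir='north')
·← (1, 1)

·→ maze.sense(dir='north')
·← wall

·→ maze.sense(dir='east')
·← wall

·→ stack.pop()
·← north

·→ maze.move(dir='south')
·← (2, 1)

·→ maze.sense(dir='east')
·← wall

·→ maze.sense(dir='south')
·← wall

·→ stack.pop()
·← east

·→ maze.move(dir='west')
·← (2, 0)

·→ maze.sense(dir='south')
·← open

·→ stack.push(x='south')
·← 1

·→ maze.move(dir='south')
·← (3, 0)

·→ maze.sense(dir='south')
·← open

·→ stack.push(x='south')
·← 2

·→ maze.move(dir='south')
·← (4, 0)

·→ maze.sense(dir='east')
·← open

·→ stack.push(x='east')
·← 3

·→ maze.move(dir='east')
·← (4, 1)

·→ maze.sense(dir='east')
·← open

·→ stack.push(x='east')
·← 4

·→ maze.move(dir='east')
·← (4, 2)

·→ maze.sense(dir='north')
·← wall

·→ maze.sense(dir='east')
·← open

·→ stack.push(x='east')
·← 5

·→ maze.move(dir='east')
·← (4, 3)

·→ maze.sense(dir='north')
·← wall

·→ maze.sense(dir='east')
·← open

·→ stack.push(x='east')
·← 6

·→ maze.move(dir='east')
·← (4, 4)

·→ maze.sense(dir='north')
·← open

·→ stack.push(x='north')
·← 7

·→ maze.move(dir='north')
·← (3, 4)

·→ maze.sense(dir='north')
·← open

·→ stack.push(x='north')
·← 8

·→ maze.move(dir='north')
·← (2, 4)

·→ maze.sense(dir='north')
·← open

·→ stack.push(x='north')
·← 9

·→ maze.move(dir='north')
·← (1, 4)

·→ maze.sense(dir='north')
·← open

·→ stack.push(x='north')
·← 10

·→ maze.move(dir='north')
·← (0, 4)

·→ maze.sense(dir='west')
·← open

·→ stack.push(x='west')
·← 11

·→ maze.move(dir='west')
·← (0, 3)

·→ maze.sense(dir='west')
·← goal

·→ maze.move(dir='west')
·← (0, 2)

Answer: (0, 2)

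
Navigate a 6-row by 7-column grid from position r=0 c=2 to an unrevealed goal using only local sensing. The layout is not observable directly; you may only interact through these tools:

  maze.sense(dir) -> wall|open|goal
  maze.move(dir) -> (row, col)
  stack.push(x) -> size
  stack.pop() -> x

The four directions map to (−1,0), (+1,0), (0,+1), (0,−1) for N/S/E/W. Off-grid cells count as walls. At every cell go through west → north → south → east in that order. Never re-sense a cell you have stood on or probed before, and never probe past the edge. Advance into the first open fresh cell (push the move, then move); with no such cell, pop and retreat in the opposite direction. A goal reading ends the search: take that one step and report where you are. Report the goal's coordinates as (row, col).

% maze.sense dir→west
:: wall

% maze.sense dir→south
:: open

% stack.push x→south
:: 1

% maze.move dir→south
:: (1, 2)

% maze.sense dir→west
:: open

% stack.push x→west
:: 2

% maze.move dir→west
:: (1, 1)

% maze.sense dir→west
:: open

% stack.push x→west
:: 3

% maze.move dir→west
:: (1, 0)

% maze.sense dir→north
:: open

% stack.push x→north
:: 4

% maze.move dir→north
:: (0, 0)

% stack.pop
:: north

% maze.move dir→south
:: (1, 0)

% maze.sense dir→south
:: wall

% stack.pop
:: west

% maze.move dir→east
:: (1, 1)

% maze.sense dir→south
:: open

% stack.push x→south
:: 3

% maze.move dir→south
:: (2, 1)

% maze.sense dir→south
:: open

% stack.push x→south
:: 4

% maze.move dir→south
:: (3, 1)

% maze.sense dir→west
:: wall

% maze.sense dir→south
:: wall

% maze.sense dir→east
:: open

% stack.push x→east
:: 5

% maze.move dir→east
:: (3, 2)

% maze.sense dir→north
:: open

% stack.push x→north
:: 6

% maze.move dir→north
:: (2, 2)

% maze.sense dir→east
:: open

% stack.push x→east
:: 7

% maze.move dir→east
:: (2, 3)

% maze.sense dir→north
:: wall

% maze.sense dir→south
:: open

% stack.push x→south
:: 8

% maze.move dir→south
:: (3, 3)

% maze.sense dir→south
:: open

% stack.push x→south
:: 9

% maze.move dir→south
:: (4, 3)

% maze.sense dir→west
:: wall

% maze.sense dir→south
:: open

% stack.push x→south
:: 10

% maze.move dir→south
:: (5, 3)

% maze.sense dir→west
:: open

% stack.push x→west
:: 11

% maze.move dir→west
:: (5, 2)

% maze.sense dir→west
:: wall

% stack.pop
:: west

% maze.move dir→east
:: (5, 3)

% maze.sense dir→east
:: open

% stack.push x→east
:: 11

% maze.move dir→east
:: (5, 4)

% maze.sense dir→north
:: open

% stack.push x→north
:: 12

% maze.move dir→north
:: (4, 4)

% maze.sense dir→north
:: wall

% maze.sense dir→east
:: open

% stack.push x→east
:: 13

% maze.move dir→east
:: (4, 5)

% maze.sense dir→north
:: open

% stack.push x→north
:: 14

% maze.move dir→north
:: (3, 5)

% maze.sense dir→north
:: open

% stack.push x→north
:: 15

% maze.move dir→north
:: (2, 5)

% maze.sense dir→west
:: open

% stack.push x→west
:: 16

% maze.move dir→west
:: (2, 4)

% maze.sense dir→north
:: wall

% stack.pop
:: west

% maze.move dir→east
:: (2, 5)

% maze.sense dir→north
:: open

% stack.push x→north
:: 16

% maze.move dir→north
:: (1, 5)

% maze.sense dir→north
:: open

% stack.push x→north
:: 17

% maze.move dir→north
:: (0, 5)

% maze.sense dir→west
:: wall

% maze.sense dir→east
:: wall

% stack.pop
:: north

% maze.move dir→south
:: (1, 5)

% maze.sense dir→east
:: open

% stack.push x→east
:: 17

% maze.move dir→east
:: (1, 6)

% maze.sense dir→south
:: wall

% stack.pop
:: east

% maze.move dir→west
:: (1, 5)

% stack.pop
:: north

% maze.move dir→south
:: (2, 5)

% stack.pop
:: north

% maze.move dir→south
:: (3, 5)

% maze.sense dir→east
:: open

% stack.push x→east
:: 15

% maze.move dir→east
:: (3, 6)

% maze.sense dir→south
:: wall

% stack.pop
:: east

% maze.move dir→west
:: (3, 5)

% stack.pop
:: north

% maze.move dir→south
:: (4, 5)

% maze.sense dir→south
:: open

% stack.push x→south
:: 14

% maze.move dir→south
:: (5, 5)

% maze.sense dir→east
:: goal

% maze.move dir→east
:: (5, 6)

Answer: (5, 6)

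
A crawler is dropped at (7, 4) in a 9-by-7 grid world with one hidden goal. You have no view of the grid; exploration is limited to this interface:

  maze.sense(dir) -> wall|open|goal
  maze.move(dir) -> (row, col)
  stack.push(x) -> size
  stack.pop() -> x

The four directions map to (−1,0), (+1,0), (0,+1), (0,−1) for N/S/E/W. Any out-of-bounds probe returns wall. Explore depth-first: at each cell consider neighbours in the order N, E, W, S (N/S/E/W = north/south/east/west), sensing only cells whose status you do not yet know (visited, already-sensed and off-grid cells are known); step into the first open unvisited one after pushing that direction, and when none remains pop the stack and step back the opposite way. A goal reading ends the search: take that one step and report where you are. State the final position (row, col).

Calling maze.sense with dir: north, which returns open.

Then stack.push with x: north, and see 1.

I try maze.move with dir: north, which returns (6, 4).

I call maze.sense with dir: north, and see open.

Then stack.push with x: north, and observe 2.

Invoking maze.move with dir: north, → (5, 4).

Using maze.sense with dir: north, — result: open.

I run stack.push with x: north, — result: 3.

Calling maze.move with dir: north, — result: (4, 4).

Invoking maze.sense with dir: north, which returns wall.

Then maze.sense with dir: east, → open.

I invoke stack.push with x: east, which returns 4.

Now I run maze.move with dir: east, — result: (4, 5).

I invoke maze.sense with dir: north, and observe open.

I try stack.push with x: north, → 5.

Calling maze.move with dir: north, which returns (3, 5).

Now I run maze.sense with dir: north, which returns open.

Then stack.push with x: north, and see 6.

Next I call maze.move with dir: north, : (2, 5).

Then maze.sense with dir: north, and get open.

Using stack.push with x: north, giving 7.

Calling maze.move with dir: north, — result: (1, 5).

Calling maze.sense with dir: north, and observe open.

I run stack.push with x: north, : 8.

I invoke maze.move with dir: north, and see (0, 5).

Next I call maze.sense with dir: east, and get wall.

I call maze.sense with dir: west, — result: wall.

I try stack.pop, → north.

Next I call maze.move with dir: south, which returns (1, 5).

I call maze.sense with dir: east, — result: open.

Now I run stack.push with x: east, → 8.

Using maze.move with dir: east, and see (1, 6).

I try maze.sense with dir: south, — result: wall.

I use stack.pop, yielding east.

I invoke maze.move with dir: west, giving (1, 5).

I run maze.sense with dir: west, yielding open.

I run stack.push with x: west, and observe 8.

Then maze.move with dir: west, giving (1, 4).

I invoke maze.sense with dir: west, and get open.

I call stack.push with x: west, which returns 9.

Now I run maze.move with dir: west, and see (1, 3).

Then maze.sense with dir: north, and observe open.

Now I run stack.push with x: north, and see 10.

Now I run maze.move with dir: north, and observe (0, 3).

Using maze.sense with dir: west, → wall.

Next I call stack.pop, giving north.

I try maze.move with dir: south, → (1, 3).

Invoking maze.sense with dir: west, which returns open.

Using stack.push with x: west, which returns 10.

I call maze.move with dir: west, — result: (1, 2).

I try maze.sense with dir: west, → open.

I invoke stack.push with x: west, which returns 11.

Next I call maze.move with dir: west, yielding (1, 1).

Next I call maze.sense with dir: north, yielding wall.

I call maze.sense with dir: west, : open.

I run stack.push with x: west, giving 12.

I use maze.move with dir: west, : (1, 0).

Using maze.sense with dir: north, and see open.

I run stack.push with x: north, and get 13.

I use maze.move with dir: north, which returns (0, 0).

I invoke stack.pop(), and observe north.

I run maze.move with dir: south, : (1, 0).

Next I call maze.sense with dir: south, : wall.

Now I run stack.pop, : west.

Calling maze.move with dir: east, — result: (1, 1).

Invoking maze.sense with dir: south, giving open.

Calling stack.push with x: south, which returns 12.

Next I call maze.move with dir: south, giving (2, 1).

I try maze.sense with dir: east, — result: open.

Invoking stack.push with x: east, : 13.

Using maze.move with dir: east, yielding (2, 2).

Using maze.sense with dir: east, and get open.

Calling stack.push with x: east, and get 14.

Calling maze.move with dir: east, and see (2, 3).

Using maze.sense with dir: east, → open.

Then stack.push with x: east, and get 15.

I call maze.move with dir: east, and observe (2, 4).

I use stack.pop, which returns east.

Next I call maze.move with dir: west, — result: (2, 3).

Then maze.sense with dir: south, and observe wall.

Next I call stack.pop(), and see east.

I try maze.move with dir: west, yielding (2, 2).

Then maze.sense with dir: south, which returns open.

I use stack.push with x: south, : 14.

I invoke maze.move with dir: south, yielding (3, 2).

Now I run maze.sense with dir: west, which returns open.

I call stack.push with x: west, and get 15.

Next I call maze.move with dir: west, which returns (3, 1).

I call maze.sense with dir: west, and get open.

Using stack.push with x: west, yielding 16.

Using maze.move with dir: west, giving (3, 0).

I invoke maze.sense with dir: south, : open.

I run stack.push with x: south, → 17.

I try maze.move with dir: south, giving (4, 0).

I run maze.sense with dir: east, giving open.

I run stack.push with x: east, and observe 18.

Invoking maze.move with dir: east, — result: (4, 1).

Using maze.sense with dir: east, which returns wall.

Next I call maze.sense with dir: south, and get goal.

I try maze.move with dir: south, — result: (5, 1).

Answer: (5, 1)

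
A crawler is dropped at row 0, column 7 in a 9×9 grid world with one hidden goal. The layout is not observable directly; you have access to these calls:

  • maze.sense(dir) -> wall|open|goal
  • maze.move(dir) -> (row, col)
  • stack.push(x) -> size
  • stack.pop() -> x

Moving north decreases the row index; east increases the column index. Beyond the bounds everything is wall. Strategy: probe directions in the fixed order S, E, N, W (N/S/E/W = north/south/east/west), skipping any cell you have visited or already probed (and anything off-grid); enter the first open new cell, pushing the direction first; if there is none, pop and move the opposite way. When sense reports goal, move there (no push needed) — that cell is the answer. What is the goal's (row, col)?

Step: sense[south]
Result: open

Step: push[south]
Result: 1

Step: move[south]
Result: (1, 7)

Step: sense[south]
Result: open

Step: push[south]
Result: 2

Step: move[south]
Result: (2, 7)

Step: sense[south]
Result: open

Step: push[south]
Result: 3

Step: move[south]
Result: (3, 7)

Step: sense[south]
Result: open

Step: push[south]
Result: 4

Step: move[south]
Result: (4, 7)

Step: sense[south]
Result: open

Step: push[south]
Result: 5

Step: move[south]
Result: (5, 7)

Step: sense[south]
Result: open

Step: push[south]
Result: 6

Step: move[south]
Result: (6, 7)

Step: sense[south]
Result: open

Step: push[south]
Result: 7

Step: move[south]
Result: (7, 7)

Step: sense[south]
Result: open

Step: push[south]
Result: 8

Step: move[south]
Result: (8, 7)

Step: sense[east]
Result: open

Step: push[east]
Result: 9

Step: move[east]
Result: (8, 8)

Step: sense[north]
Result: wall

Step: pop[]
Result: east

Step: move[west]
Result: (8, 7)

Step: sense[west]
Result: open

Step: push[west]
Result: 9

Step: move[west]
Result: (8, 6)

Step: sense[north]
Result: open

Step: push[north]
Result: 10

Step: move[north]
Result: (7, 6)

Step: sense[north]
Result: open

Step: push[north]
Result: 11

Step: move[north]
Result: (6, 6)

Step: sense[north]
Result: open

Step: push[north]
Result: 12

Step: move[north]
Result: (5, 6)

Step: sense[north]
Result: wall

Step: sense[west]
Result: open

Step: push[west]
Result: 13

Step: move[west]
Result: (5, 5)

Step: sense[south]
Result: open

Step: push[south]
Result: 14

Step: move[south]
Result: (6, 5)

Step: sense[south]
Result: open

Step: push[south]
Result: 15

Step: move[south]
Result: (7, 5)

Step: sense[south]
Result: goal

Step: move[south]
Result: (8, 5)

Answer: (8, 5)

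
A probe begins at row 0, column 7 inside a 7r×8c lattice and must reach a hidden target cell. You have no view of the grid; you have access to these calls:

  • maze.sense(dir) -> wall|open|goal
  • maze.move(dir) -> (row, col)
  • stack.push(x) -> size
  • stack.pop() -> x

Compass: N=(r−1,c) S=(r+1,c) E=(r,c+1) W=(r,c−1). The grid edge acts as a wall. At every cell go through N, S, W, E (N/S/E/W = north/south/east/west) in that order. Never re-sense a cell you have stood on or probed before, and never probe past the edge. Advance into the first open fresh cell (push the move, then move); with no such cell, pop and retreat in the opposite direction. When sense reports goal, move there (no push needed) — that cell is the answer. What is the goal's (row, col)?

[in] maze.sense south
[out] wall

[in] maze.sense west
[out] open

[in] stack.push west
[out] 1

[in] maze.move west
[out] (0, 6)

[in] maze.sense south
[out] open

[in] stack.push south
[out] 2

[in] maze.move south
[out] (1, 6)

[in] maze.sense south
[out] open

[in] stack.push south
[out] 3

[in] maze.move south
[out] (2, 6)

[in] maze.sense south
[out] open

[in] stack.push south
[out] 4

[in] maze.move south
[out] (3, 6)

[in] maze.sense south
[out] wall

[in] maze.sense west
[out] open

[in] stack.push west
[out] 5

[in] maze.move west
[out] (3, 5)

[in] maze.sense north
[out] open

[in] stack.push north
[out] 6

[in] maze.move north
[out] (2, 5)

[in] maze.sense north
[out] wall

[in] maze.sense west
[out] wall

[in] stack.pop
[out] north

[in] maze.move south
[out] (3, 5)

[in] maze.sense south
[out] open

[in] stack.push south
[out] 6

[in] maze.move south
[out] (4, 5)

[in] maze.sense south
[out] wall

[in] maze.sense west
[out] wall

[in] stack.pop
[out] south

[in] maze.move north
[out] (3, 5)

[in] maze.sense west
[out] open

[in] stack.push west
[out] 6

[in] maze.move west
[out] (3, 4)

[in] maze.sense west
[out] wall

[in] stack.pop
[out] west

[in] maze.move east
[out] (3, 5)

[in] stack.pop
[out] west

[in] maze.move east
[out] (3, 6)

[in] maze.sense east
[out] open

[in] stack.push east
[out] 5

[in] maze.move east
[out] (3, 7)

[in] maze.sense north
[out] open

[in] stack.push north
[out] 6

[in] maze.move north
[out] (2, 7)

[in] stack.pop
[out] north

[in] maze.move south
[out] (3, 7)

[in] maze.sense south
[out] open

[in] stack.push south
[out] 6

[in] maze.move south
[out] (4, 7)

[in] maze.sense south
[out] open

[in] stack.push south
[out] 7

[in] maze.move south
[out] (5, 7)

[in] maze.sense south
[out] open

[in] stack.push south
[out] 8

[in] maze.move south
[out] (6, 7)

[in] maze.sense west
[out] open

[in] stack.push west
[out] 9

[in] maze.move west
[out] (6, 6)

[in] maze.sense north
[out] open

[in] stack.push north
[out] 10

[in] maze.move north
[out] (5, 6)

[in] stack.pop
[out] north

[in] maze.move south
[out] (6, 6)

[in] maze.sense west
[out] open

[in] stack.push west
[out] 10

[in] maze.move west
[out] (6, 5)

[in] maze.sense west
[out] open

[in] stack.push west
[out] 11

[in] maze.move west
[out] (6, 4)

[in] maze.sense north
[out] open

[in] stack.push north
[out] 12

[in] maze.move north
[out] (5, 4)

[in] maze.sense west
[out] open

[in] stack.push west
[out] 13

[in] maze.move west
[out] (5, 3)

[in] maze.sense north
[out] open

[in] stack.push north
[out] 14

[in] maze.move north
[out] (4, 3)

[in] maze.sense west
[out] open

[in] stack.push west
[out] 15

[in] maze.move west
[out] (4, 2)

[in] maze.sense north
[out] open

[in] stack.push north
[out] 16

[in] maze.move north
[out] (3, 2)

[in] maze.sense north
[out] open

[in] stack.push north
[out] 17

[in] maze.move north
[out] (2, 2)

[in] maze.sense north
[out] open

[in] stack.push north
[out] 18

[in] maze.move north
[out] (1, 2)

[in] maze.sense north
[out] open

[in] stack.push north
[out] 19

[in] maze.move north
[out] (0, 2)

[in] maze.sense west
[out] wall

[in] maze.sense east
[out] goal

[in] maze.move east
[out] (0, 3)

Answer: (0, 3)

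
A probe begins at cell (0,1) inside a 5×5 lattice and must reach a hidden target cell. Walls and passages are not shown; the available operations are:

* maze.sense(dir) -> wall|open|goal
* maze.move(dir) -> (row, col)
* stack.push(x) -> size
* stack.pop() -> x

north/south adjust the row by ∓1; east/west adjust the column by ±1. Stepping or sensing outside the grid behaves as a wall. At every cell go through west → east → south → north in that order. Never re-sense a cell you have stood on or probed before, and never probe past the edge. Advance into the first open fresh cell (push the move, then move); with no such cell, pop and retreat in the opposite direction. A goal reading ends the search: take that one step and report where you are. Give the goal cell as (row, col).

% sense(dir=west) => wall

% sense(dir=east) => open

% push(x=east) => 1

% move(dir=east) => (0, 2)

% sense(dir=east) => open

% push(x=east) => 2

% move(dir=east) => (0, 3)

% sense(dir=east) => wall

% sense(dir=south) => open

% push(x=south) => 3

% move(dir=south) => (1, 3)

% sense(dir=west) => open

% push(x=west) => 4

% move(dir=west) => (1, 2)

% sense(dir=west) => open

% push(x=west) => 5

% move(dir=west) => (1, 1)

% sense(dir=west) => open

% push(x=west) => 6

% move(dir=west) => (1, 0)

% sense(dir=south) => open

% push(x=south) => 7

% move(dir=south) => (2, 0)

% sense(dir=east) => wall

% sense(dir=south) => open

% push(x=south) => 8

% move(dir=south) => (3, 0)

% sense(dir=east) => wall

% sense(dir=south) => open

% push(x=south) => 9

% move(dir=south) => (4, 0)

% sense(dir=east) => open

% push(x=east) => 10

% move(dir=east) => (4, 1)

% sense(dir=east) => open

% push(x=east) => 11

% move(dir=east) => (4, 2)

% sense(dir=east) => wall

% sense(dir=north) => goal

% move(dir=north) => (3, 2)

Answer: (3, 2)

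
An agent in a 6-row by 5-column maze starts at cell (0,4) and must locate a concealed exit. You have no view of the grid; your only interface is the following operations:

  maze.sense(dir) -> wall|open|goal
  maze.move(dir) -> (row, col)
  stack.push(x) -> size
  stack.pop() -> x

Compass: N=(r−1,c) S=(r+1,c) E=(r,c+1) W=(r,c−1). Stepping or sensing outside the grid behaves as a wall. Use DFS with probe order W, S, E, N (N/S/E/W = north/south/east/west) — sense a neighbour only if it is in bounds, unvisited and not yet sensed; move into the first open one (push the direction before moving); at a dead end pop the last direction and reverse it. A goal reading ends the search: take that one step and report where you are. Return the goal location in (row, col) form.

→ maze.sense(dir='west')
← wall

→ maze.sense(dir='south')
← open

→ stack.push(x='south')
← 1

→ maze.move(dir='south')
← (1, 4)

→ maze.sense(dir='west')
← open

→ stack.push(x='west')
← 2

→ maze.move(dir='west')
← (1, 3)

→ maze.sense(dir='west')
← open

→ stack.push(x='west')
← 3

→ maze.move(dir='west')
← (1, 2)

→ maze.sense(dir='west')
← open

→ stack.push(x='west')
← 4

→ maze.move(dir='west')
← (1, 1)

→ maze.sense(dir='west')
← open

→ stack.push(x='west')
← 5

→ maze.move(dir='west')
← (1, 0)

→ maze.sense(dir='south')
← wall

→ maze.sense(dir='north')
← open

→ stack.push(x='north')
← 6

→ maze.move(dir='north')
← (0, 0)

→ maze.sense(dir='east')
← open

→ stack.push(x='east')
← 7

→ maze.move(dir='east')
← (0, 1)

→ maze.sense(dir='east')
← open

→ stack.push(x='east')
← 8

→ maze.move(dir='east')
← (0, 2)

→ stack.pop()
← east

→ maze.move(dir='west')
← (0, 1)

→ stack.pop()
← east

→ maze.move(dir='west')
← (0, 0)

→ stack.pop()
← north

→ maze.move(dir='south')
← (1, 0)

→ stack.pop()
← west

→ maze.move(dir='east')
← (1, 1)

→ maze.sense(dir='south')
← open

→ stack.push(x='south')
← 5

→ maze.move(dir='south')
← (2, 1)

→ maze.sense(dir='south')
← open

→ stack.push(x='south')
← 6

→ maze.move(dir='south')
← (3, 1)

→ maze.sense(dir='west')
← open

→ stack.push(x='west')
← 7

→ maze.move(dir='west')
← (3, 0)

→ maze.sense(dir='south')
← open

→ stack.push(x='south')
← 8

→ maze.move(dir='south')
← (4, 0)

→ maze.sense(dir='south')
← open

→ stack.push(x='south')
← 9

→ maze.move(dir='south')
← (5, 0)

→ maze.sense(dir='east')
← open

→ stack.push(x='east')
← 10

→ maze.move(dir='east')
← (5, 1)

→ maze.sense(dir='east')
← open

→ stack.push(x='east')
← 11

→ maze.move(dir='east')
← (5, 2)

→ maze.sense(dir='east')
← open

→ stack.push(x='east')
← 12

→ maze.move(dir='east')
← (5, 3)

→ maze.sense(dir='east')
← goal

→ maze.move(dir='east')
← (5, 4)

Answer: (5, 4)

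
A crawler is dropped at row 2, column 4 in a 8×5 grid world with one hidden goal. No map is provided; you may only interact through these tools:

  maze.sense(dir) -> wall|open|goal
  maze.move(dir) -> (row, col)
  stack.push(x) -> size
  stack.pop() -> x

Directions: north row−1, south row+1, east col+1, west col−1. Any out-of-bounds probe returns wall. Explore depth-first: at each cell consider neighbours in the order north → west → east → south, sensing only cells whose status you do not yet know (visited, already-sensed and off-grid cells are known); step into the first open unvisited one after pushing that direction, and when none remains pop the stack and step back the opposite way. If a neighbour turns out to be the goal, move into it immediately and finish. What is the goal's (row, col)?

Step: sense[dir=north]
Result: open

Step: push[x=north]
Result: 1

Step: move[dir=north]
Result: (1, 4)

Step: sense[dir=north]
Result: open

Step: push[x=north]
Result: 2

Step: move[dir=north]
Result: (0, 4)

Step: sense[dir=west]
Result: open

Step: push[x=west]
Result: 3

Step: move[dir=west]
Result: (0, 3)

Step: sense[dir=west]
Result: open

Step: push[x=west]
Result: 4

Step: move[dir=west]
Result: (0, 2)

Step: sense[dir=west]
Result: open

Step: push[x=west]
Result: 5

Step: move[dir=west]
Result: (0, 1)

Step: sense[dir=west]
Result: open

Step: push[x=west]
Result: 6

Step: move[dir=west]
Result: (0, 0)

Step: sense[dir=south]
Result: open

Step: push[x=south]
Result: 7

Step: move[dir=south]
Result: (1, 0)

Step: sense[dir=east]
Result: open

Step: push[x=east]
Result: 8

Step: move[dir=east]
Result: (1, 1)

Step: sense[dir=east]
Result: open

Step: push[x=east]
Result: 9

Step: move[dir=east]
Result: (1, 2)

Step: sense[dir=east]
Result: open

Step: push[x=east]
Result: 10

Step: move[dir=east]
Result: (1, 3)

Step: sense[dir=south]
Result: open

Step: push[x=south]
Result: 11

Step: move[dir=south]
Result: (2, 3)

Step: sense[dir=west]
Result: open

Step: push[x=west]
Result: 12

Step: move[dir=west]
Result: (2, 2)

Step: sense[dir=west]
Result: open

Step: push[x=west]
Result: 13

Step: move[dir=west]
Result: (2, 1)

Step: sense[dir=west]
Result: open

Step: push[x=west]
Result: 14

Step: move[dir=west]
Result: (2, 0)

Step: sense[dir=south]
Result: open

Step: push[x=south]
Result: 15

Step: move[dir=south]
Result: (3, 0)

Step: sense[dir=east]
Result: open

Step: push[x=east]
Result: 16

Step: move[dir=east]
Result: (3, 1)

Step: sense[dir=east]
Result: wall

Step: sense[dir=south]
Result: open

Step: push[x=south]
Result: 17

Step: move[dir=south]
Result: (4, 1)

Step: sense[dir=west]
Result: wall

Step: sense[dir=east]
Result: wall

Step: sense[dir=south]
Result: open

Step: push[x=south]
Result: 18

Step: move[dir=south]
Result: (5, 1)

Step: sense[dir=west]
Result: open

Step: push[x=west]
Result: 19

Step: move[dir=west]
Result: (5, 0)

Step: sense[dir=south]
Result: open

Step: push[x=south]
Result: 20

Step: move[dir=south]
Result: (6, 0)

Step: sense[dir=east]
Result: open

Step: push[x=east]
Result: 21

Step: move[dir=east]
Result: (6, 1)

Step: sense[dir=east]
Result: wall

Step: sense[dir=south]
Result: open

Step: push[x=south]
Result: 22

Step: move[dir=south]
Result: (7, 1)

Step: sense[dir=west]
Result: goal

Step: move[dir=west]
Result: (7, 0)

Answer: (7, 0)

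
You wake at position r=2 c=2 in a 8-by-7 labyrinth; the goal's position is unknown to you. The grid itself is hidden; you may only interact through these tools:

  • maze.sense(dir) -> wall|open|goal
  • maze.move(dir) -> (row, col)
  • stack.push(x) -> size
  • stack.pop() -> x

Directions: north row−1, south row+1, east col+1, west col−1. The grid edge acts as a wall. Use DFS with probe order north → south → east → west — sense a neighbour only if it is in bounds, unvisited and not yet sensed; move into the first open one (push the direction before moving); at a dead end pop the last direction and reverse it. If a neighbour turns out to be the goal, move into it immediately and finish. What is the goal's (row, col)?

>> maze.sense(dir: north)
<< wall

>> maze.sense(dir: south)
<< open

>> stack.push(x: south)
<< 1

>> maze.move(dir: south)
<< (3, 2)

>> maze.sense(dir: south)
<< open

>> stack.push(x: south)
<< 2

>> maze.move(dir: south)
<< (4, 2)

>> maze.sense(dir: south)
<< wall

>> maze.sense(dir: east)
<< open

>> stack.push(x: east)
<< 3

>> maze.move(dir: east)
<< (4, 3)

>> maze.sense(dir: north)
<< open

>> stack.push(x: north)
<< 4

>> maze.move(dir: north)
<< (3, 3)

>> maze.sense(dir: north)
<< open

>> stack.push(x: north)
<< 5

>> maze.move(dir: north)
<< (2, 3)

>> maze.sense(dir: north)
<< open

>> stack.push(x: north)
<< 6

>> maze.move(dir: north)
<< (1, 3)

>> maze.sense(dir: north)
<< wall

>> maze.sense(dir: east)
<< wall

>> stack.pop()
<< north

>> maze.move(dir: south)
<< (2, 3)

>> maze.sense(dir: east)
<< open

>> stack.push(x: east)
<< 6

>> maze.move(dir: east)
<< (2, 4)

>> maze.sense(dir: south)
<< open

>> stack.push(x: south)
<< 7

>> maze.move(dir: south)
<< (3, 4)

>> maze.sense(dir: south)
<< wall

>> maze.sense(dir: east)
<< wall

>> stack.pop()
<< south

>> maze.move(dir: north)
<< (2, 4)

>> maze.sense(dir: east)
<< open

>> stack.push(x: east)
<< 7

>> maze.move(dir: east)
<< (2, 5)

>> maze.sense(dir: north)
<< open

>> stack.push(x: north)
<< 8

>> maze.move(dir: north)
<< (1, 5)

>> maze.sense(dir: north)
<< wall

>> maze.sense(dir: east)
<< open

>> stack.push(x: east)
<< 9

>> maze.move(dir: east)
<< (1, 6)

>> maze.sense(dir: north)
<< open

>> stack.push(x: north)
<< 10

>> maze.move(dir: north)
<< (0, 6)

>> stack.pop()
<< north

>> maze.move(dir: south)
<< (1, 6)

>> maze.sense(dir: south)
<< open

>> stack.push(x: south)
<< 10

>> maze.move(dir: south)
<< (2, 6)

>> maze.sense(dir: south)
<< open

>> stack.push(x: south)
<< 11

>> maze.move(dir: south)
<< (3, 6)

>> maze.sense(dir: south)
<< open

>> stack.push(x: south)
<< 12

>> maze.move(dir: south)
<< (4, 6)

>> maze.sense(dir: south)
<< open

>> stack.push(x: south)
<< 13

>> maze.move(dir: south)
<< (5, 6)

>> maze.sense(dir: south)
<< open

>> stack.push(x: south)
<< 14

>> maze.move(dir: south)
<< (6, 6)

>> maze.sense(dir: south)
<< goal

>> maze.move(dir: south)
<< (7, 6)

Answer: (7, 6)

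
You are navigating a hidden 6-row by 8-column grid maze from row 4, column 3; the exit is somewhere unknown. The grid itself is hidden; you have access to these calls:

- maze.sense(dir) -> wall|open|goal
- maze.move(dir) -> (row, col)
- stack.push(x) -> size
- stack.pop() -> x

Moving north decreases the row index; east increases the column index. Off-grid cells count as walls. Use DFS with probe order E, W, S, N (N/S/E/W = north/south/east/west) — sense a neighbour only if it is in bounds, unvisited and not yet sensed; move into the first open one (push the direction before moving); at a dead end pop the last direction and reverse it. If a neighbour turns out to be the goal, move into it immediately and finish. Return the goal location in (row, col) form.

I invoke maze.sense on east, giving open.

I try stack.push on east, giving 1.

I call maze.move on east, which returns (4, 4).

I invoke maze.sense on east, — result: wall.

I use maze.sense on south, giving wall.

Using maze.sense on north, and get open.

I try stack.push on north, and observe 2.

Calling maze.move on north, giving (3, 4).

I try maze.sense on east, and see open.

Calling stack.push on east, : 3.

Calling maze.move on east, yielding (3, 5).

I use maze.sense on east, — result: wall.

I use maze.sense on north, and observe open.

I use stack.push on north, and see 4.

I run maze.move on north, → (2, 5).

Invoking maze.sense on east, — result: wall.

I invoke maze.sense on west, giving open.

I invoke stack.push on west, yielding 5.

I try maze.move on west, and observe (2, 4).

Invoking maze.sense on west, and observe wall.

Then maze.sense on north, and get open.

Now I run stack.push on north, which returns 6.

Calling maze.move on north, which returns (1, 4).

Next I call maze.sense on east, which returns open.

Using stack.push on east, yielding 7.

I call maze.move on east, : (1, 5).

I try maze.sense on east, giving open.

Then stack.push on east, yielding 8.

Next I call maze.move on east, and observe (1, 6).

Calling maze.sense on east, : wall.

Using maze.sense on north, : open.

Next I call stack.push on north, — result: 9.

I use maze.move on north, : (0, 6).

I try maze.sense on east, and see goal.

I try maze.move on east, — result: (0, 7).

Answer: (0, 7)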